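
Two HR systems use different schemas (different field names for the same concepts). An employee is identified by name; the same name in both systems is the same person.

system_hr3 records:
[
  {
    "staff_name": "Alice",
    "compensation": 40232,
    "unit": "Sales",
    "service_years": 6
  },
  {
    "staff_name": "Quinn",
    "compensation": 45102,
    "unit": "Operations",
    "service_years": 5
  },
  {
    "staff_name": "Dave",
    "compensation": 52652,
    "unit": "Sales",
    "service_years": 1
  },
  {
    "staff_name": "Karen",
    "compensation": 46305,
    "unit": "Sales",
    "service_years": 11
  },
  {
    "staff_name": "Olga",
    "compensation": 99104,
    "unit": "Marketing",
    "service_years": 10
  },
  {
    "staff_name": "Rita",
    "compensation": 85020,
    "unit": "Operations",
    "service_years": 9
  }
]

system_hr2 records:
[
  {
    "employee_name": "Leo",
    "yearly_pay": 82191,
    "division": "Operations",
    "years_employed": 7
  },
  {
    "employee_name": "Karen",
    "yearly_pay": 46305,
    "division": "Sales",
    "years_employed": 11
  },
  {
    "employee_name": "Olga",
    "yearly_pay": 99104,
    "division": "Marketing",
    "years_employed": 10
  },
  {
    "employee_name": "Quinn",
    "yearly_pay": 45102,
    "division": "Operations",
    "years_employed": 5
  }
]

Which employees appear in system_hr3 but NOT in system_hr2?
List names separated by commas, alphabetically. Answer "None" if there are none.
Alice, Dave, Rita

Schema mapping: "staff_name" (system_hr3) = "employee_name" (system_hr2) = employee name

Names in system_hr3: ['Alice', 'Dave', 'Karen', 'Olga', 'Quinn', 'Rita']
Names in system_hr2: ['Karen', 'Leo', 'Olga', 'Quinn']

In system_hr3 but not system_hr2: ['Alice', 'Dave', 'Rita']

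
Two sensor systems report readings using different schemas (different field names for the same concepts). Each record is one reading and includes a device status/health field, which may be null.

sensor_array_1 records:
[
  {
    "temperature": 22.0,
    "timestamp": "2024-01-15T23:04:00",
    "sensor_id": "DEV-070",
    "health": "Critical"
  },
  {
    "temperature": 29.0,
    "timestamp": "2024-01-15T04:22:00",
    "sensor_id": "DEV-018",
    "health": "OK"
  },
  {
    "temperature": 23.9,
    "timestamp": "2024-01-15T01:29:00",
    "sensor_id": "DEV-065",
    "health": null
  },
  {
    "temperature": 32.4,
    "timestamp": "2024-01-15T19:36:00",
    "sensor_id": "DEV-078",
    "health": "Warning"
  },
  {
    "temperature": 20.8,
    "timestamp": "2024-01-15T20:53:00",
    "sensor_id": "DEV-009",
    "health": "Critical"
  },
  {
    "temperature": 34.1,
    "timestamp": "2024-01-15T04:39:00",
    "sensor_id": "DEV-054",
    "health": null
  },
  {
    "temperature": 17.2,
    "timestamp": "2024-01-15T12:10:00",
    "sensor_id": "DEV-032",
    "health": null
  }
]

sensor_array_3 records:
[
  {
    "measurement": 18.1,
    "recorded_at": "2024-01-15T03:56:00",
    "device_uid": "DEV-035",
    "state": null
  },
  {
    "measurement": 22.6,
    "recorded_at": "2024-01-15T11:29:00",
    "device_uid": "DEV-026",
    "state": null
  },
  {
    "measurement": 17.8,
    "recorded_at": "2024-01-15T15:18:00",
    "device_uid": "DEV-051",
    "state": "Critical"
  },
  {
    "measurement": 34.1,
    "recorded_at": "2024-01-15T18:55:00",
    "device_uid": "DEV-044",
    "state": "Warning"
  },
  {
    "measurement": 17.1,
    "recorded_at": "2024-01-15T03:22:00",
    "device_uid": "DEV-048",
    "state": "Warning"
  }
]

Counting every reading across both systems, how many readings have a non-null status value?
7

Schema mapping: "health" (sensor_array_1) = "state" (sensor_array_3) = status

Non-null in sensor_array_1: 4
Non-null in sensor_array_3: 3

Total non-null: 4 + 3 = 7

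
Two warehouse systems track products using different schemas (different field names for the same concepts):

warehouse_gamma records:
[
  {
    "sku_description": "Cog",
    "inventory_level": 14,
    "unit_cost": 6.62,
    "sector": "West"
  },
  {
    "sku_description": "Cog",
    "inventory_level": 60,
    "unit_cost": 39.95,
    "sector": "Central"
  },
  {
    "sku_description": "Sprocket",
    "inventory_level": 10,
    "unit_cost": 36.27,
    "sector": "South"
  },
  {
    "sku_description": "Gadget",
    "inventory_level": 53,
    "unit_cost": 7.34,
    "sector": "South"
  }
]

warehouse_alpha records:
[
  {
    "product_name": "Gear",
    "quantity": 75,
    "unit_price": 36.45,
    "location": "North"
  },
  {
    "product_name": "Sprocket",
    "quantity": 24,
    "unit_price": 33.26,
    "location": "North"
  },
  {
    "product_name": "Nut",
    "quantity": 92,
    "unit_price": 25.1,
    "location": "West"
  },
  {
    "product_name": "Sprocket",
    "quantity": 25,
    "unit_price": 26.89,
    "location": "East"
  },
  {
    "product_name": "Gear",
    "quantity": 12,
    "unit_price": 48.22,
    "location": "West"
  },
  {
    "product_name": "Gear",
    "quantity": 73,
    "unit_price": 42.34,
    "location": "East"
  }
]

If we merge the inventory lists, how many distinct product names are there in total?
5

Schema mapping: "sku_description" (warehouse_gamma) = "product_name" (warehouse_alpha) = product name

Products in warehouse_gamma: ['Cog', 'Gadget', 'Sprocket']
Products in warehouse_alpha: ['Gear', 'Nut', 'Sprocket']

Union (unique products): ['Cog', 'Gadget', 'Gear', 'Nut', 'Sprocket']
Count: 5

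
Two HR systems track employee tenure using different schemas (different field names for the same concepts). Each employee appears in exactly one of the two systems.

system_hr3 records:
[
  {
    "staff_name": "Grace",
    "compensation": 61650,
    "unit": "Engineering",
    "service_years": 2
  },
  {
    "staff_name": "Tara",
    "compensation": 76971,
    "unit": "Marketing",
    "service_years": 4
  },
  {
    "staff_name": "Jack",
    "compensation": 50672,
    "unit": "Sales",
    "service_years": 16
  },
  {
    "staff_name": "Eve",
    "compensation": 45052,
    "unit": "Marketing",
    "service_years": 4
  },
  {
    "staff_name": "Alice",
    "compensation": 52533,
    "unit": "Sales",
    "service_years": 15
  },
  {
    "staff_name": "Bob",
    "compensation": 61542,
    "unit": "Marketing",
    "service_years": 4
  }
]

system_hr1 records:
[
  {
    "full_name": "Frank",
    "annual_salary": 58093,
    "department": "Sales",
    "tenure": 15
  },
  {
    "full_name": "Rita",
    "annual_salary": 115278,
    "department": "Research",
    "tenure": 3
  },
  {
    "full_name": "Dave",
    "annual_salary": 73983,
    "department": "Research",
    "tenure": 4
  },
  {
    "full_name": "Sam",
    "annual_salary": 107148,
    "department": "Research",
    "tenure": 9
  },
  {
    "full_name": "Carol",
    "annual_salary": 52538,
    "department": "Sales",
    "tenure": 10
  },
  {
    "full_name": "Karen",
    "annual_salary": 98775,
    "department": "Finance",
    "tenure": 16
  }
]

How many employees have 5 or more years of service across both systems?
6

Reconcile schemas: "service_years" (system_hr3) = "tenure" (system_hr1) = years of service

From system_hr3: 2 employees with >= 5 years
From system_hr1: 4 employees with >= 5 years

Total: 2 + 4 = 6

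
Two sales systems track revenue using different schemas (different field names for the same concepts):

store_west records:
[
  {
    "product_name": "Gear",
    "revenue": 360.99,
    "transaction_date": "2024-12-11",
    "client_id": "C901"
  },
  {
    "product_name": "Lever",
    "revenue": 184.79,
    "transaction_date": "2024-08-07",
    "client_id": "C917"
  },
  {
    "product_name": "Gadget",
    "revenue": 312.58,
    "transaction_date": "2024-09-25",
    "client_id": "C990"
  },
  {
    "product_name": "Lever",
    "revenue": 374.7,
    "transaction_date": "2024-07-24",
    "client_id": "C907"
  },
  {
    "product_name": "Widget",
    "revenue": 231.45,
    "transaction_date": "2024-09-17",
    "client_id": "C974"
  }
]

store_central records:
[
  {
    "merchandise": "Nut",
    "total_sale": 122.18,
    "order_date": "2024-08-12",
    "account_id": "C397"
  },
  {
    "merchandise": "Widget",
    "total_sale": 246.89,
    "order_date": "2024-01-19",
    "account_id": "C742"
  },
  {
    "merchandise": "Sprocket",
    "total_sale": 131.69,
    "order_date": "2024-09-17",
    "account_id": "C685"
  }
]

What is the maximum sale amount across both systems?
374.7

Reconcile: "revenue" (store_west) = "total_sale" (store_central) = sale amount

Maximum in store_west: 374.7
Maximum in store_central: 246.89

Overall maximum: max(374.7, 246.89) = 374.7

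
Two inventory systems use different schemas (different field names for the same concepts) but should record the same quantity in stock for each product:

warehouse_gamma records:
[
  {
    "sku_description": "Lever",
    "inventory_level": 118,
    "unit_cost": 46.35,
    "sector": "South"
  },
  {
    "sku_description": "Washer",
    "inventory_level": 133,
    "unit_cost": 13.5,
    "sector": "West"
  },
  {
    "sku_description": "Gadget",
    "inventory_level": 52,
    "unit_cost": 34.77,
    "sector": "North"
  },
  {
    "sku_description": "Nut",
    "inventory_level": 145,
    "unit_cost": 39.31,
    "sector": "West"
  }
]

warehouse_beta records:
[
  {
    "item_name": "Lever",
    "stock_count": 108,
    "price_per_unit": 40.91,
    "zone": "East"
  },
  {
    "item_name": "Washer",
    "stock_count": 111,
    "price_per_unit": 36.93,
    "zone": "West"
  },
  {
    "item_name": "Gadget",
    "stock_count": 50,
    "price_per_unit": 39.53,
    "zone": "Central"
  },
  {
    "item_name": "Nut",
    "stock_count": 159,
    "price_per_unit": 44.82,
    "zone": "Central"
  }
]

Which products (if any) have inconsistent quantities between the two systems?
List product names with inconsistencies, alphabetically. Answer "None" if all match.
Gadget, Lever, Nut, Washer

Schema mappings:
- "sku_description" (warehouse_gamma) = "item_name" (warehouse_beta) = product name
- "inventory_level" (warehouse_gamma) = "stock_count" (warehouse_beta) = quantity

Comparison:
  Lever: 118 vs 108 - MISMATCH
  Washer: 133 vs 111 - MISMATCH
  Gadget: 52 vs 50 - MISMATCH
  Nut: 145 vs 159 - MISMATCH

Products with inconsistencies: Gadget, Lever, Nut, Washer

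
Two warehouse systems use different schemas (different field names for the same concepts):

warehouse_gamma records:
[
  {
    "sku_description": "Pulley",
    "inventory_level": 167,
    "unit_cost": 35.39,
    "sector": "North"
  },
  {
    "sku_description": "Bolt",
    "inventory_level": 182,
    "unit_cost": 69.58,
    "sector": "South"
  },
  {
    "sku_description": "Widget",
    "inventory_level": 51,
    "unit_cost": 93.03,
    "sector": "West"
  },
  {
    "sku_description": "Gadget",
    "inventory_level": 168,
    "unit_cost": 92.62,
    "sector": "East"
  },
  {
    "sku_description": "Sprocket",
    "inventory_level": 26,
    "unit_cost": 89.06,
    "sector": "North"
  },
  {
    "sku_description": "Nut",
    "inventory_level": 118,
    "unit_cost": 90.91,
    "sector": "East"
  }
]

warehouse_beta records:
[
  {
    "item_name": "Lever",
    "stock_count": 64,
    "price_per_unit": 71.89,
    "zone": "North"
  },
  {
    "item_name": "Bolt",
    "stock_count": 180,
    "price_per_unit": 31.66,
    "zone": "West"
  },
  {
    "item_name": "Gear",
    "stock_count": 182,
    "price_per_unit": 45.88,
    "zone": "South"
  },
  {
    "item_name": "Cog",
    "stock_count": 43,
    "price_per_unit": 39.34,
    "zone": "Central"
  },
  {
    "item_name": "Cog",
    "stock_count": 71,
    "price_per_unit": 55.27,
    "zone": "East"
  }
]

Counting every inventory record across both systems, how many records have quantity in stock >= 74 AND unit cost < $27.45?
0

Schema mappings:
- "inventory_level" (warehouse_gamma) = "stock_count" (warehouse_beta) = quantity
- "unit_cost" (warehouse_gamma) = "price_per_unit" (warehouse_beta) = unit cost

Records meeting both conditions in warehouse_gamma: 0
Records meeting both conditions in warehouse_beta: 0

Total: 0 + 0 = 0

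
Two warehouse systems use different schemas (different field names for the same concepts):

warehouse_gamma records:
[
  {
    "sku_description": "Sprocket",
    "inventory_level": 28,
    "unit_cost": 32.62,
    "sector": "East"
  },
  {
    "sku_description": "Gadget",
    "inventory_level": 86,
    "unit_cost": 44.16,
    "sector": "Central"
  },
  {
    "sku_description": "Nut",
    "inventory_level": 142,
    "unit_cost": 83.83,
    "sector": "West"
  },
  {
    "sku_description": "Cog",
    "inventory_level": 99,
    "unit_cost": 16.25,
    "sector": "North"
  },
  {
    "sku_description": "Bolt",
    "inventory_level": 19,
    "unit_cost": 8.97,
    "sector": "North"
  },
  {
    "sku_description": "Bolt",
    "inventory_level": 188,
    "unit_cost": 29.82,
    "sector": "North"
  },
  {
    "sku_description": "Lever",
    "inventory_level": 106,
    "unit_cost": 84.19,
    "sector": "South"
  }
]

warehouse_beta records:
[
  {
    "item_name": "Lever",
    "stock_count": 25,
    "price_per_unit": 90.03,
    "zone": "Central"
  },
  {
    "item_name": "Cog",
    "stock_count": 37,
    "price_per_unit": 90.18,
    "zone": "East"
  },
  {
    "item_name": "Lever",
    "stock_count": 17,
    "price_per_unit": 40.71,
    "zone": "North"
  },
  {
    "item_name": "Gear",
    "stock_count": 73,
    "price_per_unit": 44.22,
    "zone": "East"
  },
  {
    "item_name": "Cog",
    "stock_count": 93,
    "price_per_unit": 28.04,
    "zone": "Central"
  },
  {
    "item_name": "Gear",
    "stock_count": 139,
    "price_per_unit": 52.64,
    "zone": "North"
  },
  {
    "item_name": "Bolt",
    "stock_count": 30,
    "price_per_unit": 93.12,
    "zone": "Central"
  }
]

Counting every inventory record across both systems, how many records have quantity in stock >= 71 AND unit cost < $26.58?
1

Schema mappings:
- "inventory_level" (warehouse_gamma) = "stock_count" (warehouse_beta) = quantity
- "unit_cost" (warehouse_gamma) = "price_per_unit" (warehouse_beta) = unit cost

Records meeting both conditions in warehouse_gamma: 1
Records meeting both conditions in warehouse_beta: 0

Total: 1 + 0 = 1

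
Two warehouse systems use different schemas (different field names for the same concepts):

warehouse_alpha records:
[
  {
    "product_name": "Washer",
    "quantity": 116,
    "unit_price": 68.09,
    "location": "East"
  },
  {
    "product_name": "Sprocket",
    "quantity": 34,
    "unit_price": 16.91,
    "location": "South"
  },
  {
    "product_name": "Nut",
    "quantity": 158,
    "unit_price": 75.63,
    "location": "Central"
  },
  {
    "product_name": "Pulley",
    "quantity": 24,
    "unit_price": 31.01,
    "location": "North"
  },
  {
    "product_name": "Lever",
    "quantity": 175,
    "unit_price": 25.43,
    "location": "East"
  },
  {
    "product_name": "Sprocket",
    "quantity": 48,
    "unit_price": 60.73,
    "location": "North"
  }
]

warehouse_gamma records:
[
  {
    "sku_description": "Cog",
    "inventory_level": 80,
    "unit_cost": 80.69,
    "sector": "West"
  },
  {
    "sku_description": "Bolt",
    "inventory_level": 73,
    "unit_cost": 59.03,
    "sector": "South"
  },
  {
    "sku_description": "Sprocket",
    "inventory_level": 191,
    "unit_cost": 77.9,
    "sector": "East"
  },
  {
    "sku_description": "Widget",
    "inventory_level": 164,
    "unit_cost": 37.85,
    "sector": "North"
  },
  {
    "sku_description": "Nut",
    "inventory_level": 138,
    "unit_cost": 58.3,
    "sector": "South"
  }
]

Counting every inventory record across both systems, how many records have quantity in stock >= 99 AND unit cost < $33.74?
1

Schema mappings:
- "quantity" (warehouse_alpha) = "inventory_level" (warehouse_gamma) = quantity
- "unit_price" (warehouse_alpha) = "unit_cost" (warehouse_gamma) = unit cost

Records meeting both conditions in warehouse_alpha: 1
Records meeting both conditions in warehouse_gamma: 0

Total: 1 + 0 = 1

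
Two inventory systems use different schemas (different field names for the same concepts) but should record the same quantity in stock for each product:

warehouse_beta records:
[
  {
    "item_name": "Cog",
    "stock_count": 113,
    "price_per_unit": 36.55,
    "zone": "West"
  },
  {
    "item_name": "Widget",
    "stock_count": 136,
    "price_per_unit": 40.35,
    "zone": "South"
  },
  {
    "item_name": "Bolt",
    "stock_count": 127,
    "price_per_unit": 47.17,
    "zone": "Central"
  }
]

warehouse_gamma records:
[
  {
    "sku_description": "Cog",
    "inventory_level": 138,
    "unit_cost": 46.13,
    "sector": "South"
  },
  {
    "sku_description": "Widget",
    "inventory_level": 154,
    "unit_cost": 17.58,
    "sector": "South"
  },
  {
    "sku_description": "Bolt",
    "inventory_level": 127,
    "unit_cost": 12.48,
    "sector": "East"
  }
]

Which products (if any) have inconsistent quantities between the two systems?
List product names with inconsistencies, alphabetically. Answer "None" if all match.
Cog, Widget

Schema mappings:
- "item_name" (warehouse_beta) = "sku_description" (warehouse_gamma) = product name
- "stock_count" (warehouse_beta) = "inventory_level" (warehouse_gamma) = quantity

Comparison:
  Cog: 113 vs 138 - MISMATCH
  Widget: 136 vs 154 - MISMATCH
  Bolt: 127 vs 127 - MATCH

Products with inconsistencies: Cog, Widget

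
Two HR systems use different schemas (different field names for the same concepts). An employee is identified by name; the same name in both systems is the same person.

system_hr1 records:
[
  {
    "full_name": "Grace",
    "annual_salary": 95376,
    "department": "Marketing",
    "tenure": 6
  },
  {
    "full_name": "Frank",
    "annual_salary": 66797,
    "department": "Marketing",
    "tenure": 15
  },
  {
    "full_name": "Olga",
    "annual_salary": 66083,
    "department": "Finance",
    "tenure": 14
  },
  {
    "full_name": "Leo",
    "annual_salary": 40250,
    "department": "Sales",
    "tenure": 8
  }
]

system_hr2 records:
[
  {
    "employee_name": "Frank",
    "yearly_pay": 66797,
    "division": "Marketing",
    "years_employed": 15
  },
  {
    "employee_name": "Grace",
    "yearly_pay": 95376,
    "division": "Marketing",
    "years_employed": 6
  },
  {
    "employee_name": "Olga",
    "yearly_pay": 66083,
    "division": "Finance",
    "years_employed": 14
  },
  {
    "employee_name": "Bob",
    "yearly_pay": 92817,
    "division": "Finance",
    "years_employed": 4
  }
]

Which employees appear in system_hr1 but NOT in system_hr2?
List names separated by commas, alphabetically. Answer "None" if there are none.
Leo

Schema mapping: "full_name" (system_hr1) = "employee_name" (system_hr2) = employee name

Names in system_hr1: ['Frank', 'Grace', 'Leo', 'Olga']
Names in system_hr2: ['Bob', 'Frank', 'Grace', 'Olga']

In system_hr1 but not system_hr2: ['Leo']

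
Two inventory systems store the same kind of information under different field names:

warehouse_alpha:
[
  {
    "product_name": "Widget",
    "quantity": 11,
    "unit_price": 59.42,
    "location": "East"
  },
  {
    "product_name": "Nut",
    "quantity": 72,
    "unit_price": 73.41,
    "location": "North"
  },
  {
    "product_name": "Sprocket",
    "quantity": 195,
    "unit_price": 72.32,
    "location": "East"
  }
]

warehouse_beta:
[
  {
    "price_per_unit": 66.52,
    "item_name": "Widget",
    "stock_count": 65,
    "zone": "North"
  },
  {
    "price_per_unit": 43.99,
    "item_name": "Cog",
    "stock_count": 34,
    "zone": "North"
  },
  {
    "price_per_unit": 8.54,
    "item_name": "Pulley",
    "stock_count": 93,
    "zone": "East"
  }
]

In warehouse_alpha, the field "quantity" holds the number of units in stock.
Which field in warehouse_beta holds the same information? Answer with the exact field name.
stock_count

In warehouse_alpha, "quantity" holds the number of units in stock.
The fields in warehouse_beta are: "price_per_unit", "item_name", "stock_count", "zone".
"stock_count" is the match: the name refers to the same concept and its values are whole-number counts (e.g. 65, 34).
The other fields ("price_per_unit", "item_name", "zone") hold different kinds of data.

So "quantity" in warehouse_alpha corresponds to "stock_count" in warehouse_beta.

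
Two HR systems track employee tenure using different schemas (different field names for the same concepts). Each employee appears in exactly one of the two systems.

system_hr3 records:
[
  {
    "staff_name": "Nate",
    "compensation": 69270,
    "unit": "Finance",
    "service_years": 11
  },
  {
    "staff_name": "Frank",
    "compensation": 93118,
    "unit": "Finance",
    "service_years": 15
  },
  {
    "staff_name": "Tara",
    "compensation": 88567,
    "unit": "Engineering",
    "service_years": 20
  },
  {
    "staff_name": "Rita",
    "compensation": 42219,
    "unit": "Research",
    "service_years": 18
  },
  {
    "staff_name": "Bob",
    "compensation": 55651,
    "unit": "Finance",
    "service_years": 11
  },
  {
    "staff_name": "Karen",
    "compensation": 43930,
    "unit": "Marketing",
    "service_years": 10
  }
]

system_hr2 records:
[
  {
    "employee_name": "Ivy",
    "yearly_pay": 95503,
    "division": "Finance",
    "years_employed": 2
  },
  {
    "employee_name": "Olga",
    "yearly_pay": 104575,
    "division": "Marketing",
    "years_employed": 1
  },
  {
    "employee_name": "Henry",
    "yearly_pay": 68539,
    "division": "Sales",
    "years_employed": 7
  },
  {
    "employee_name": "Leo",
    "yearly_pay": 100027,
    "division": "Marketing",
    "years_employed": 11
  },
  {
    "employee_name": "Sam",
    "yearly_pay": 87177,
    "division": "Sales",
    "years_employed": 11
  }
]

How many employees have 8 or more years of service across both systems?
8

Reconcile schemas: "service_years" (system_hr3) = "years_employed" (system_hr2) = years of service

From system_hr3: 6 employees with >= 8 years
From system_hr2: 2 employees with >= 8 years

Total: 6 + 2 = 8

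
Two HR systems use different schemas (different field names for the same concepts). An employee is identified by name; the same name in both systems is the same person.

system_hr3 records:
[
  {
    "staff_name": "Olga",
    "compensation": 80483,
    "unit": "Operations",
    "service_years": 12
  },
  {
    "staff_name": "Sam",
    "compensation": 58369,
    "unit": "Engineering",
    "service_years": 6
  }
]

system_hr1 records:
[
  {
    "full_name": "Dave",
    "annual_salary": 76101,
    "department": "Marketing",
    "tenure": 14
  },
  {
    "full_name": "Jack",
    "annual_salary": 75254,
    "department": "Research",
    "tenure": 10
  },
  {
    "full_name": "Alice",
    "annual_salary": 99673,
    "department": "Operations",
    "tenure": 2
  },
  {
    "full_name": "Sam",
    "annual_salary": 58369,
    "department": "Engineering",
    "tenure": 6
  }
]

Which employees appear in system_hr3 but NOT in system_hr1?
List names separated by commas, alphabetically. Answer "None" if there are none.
Olga

Schema mapping: "staff_name" (system_hr3) = "full_name" (system_hr1) = employee name

Names in system_hr3: ['Olga', 'Sam']
Names in system_hr1: ['Alice', 'Dave', 'Jack', 'Sam']

In system_hr3 but not system_hr1: ['Olga']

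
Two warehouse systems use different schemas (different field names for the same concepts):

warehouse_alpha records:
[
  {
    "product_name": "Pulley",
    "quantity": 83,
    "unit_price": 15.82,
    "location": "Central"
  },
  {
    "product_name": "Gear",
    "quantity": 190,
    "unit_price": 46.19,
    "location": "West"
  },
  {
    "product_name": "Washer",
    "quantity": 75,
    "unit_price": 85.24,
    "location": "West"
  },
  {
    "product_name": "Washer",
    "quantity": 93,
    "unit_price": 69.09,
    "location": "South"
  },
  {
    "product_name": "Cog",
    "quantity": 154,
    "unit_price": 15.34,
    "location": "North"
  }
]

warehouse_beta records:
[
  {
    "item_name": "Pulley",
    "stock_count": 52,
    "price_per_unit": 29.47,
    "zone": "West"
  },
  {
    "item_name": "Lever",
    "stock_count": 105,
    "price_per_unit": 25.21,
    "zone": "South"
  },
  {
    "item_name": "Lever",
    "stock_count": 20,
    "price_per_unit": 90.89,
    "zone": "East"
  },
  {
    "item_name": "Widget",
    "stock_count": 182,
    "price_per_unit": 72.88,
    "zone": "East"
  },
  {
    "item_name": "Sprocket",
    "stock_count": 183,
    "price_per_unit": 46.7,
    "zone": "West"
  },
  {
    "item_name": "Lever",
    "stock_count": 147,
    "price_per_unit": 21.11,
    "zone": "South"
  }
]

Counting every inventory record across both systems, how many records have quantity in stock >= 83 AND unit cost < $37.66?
4

Schema mappings:
- "quantity" (warehouse_alpha) = "stock_count" (warehouse_beta) = quantity
- "unit_price" (warehouse_alpha) = "price_per_unit" (warehouse_beta) = unit cost

Records meeting both conditions in warehouse_alpha: 2
Records meeting both conditions in warehouse_beta: 2

Total: 2 + 2 = 4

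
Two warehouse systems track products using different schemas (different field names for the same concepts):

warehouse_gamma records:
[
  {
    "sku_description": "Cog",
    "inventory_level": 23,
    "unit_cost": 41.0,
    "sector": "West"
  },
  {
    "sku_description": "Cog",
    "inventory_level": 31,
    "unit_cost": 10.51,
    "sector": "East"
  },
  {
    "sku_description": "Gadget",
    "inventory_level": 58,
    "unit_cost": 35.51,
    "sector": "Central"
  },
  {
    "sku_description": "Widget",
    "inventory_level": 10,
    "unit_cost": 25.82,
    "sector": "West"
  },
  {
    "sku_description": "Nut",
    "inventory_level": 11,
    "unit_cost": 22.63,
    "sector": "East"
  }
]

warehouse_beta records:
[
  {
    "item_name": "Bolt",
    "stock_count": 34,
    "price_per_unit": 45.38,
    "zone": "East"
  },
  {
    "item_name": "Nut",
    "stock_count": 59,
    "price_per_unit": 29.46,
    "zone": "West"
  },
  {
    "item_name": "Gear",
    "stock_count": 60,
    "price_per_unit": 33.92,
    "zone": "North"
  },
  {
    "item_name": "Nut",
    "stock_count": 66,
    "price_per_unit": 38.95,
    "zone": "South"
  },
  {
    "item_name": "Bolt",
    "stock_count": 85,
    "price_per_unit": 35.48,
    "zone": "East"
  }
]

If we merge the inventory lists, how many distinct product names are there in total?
6

Schema mapping: "sku_description" (warehouse_gamma) = "item_name" (warehouse_beta) = product name

Products in warehouse_gamma: ['Cog', 'Gadget', 'Nut', 'Widget']
Products in warehouse_beta: ['Bolt', 'Gear', 'Nut']

Union (unique products): ['Bolt', 'Cog', 'Gadget', 'Gear', 'Nut', 'Widget']
Count: 6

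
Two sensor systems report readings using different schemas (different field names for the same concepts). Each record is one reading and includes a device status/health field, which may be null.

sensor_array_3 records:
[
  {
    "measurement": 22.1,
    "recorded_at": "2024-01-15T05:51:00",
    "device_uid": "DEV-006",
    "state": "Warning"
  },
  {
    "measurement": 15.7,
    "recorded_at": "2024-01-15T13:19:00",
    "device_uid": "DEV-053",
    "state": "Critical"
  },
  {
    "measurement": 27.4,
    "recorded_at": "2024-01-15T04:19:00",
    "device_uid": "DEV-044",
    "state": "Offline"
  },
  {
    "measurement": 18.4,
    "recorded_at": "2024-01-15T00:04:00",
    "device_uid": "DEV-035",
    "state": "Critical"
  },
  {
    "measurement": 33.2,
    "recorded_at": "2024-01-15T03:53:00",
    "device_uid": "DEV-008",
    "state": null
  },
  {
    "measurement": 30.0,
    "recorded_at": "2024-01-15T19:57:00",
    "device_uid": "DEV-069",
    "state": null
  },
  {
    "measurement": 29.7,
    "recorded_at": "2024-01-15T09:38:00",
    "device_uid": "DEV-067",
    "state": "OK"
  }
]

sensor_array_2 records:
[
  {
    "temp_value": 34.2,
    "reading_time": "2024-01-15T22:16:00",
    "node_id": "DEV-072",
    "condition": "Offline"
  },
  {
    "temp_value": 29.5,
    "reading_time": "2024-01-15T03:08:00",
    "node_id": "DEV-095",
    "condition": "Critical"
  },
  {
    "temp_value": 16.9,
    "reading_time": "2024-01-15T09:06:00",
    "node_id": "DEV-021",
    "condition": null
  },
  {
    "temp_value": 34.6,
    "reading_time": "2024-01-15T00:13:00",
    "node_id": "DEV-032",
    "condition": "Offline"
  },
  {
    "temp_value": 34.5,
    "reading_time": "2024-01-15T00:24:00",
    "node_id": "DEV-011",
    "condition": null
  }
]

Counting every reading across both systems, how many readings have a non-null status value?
8

Schema mapping: "state" (sensor_array_3) = "condition" (sensor_array_2) = status

Non-null in sensor_array_3: 5
Non-null in sensor_array_2: 3

Total non-null: 5 + 3 = 8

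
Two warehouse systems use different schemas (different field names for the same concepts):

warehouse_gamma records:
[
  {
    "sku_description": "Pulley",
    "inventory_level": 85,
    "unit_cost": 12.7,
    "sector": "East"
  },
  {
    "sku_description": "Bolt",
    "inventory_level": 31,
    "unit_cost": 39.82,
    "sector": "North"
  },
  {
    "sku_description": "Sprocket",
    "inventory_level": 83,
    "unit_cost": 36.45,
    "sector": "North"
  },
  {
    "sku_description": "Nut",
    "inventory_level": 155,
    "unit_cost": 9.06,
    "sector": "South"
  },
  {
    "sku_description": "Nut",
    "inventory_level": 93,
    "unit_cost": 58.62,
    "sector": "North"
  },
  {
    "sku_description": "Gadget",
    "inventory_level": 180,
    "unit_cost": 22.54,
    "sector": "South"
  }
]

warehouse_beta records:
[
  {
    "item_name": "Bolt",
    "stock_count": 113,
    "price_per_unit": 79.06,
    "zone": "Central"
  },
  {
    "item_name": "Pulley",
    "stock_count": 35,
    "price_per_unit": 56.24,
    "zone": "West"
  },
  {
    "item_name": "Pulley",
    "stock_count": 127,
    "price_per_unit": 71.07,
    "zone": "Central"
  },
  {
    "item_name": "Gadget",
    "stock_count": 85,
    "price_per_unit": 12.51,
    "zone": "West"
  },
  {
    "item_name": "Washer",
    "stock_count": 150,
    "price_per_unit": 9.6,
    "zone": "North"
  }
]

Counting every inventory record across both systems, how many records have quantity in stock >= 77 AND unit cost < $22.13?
4

Schema mappings:
- "inventory_level" (warehouse_gamma) = "stock_count" (warehouse_beta) = quantity
- "unit_cost" (warehouse_gamma) = "price_per_unit" (warehouse_beta) = unit cost

Records meeting both conditions in warehouse_gamma: 2
Records meeting both conditions in warehouse_beta: 2

Total: 2 + 2 = 4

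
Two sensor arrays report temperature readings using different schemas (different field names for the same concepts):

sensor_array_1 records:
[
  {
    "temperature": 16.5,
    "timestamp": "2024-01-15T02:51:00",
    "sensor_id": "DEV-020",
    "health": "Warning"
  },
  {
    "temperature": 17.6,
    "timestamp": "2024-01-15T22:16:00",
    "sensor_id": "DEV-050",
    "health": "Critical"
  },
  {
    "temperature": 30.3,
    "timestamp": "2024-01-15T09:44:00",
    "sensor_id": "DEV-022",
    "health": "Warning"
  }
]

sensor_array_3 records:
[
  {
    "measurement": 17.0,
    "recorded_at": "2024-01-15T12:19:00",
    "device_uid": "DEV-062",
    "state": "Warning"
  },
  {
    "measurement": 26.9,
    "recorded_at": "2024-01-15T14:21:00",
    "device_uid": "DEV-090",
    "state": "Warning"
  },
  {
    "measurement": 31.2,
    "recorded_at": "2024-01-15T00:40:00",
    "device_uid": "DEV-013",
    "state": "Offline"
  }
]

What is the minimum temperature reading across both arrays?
16.5

Schema mapping: "temperature" (sensor_array_1) = "measurement" (sensor_array_3) = temperature reading

Minimum in sensor_array_1: 16.5
Minimum in sensor_array_3: 17.0

Overall minimum: min(16.5, 17.0) = 16.5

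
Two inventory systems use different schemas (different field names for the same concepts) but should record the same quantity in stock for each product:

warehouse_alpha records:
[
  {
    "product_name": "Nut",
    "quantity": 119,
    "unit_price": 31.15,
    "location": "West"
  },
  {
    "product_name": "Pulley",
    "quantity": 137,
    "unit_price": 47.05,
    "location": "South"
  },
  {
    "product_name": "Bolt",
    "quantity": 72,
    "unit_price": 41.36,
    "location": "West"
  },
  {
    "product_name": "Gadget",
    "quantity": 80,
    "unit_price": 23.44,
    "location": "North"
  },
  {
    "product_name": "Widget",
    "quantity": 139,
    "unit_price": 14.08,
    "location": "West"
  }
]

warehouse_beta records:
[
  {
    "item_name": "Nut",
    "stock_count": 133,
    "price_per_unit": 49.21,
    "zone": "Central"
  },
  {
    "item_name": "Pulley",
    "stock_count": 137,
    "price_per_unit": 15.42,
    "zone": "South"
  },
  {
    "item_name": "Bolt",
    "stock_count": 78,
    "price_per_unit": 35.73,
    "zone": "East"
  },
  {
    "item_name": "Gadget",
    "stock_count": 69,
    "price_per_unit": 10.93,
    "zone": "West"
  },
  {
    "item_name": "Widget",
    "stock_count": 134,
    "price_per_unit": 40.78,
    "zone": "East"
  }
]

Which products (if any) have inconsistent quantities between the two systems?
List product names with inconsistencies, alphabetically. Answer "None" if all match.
Bolt, Gadget, Nut, Widget

Schema mappings:
- "product_name" (warehouse_alpha) = "item_name" (warehouse_beta) = product name
- "quantity" (warehouse_alpha) = "stock_count" (warehouse_beta) = quantity

Comparison:
  Nut: 119 vs 133 - MISMATCH
  Pulley: 137 vs 137 - MATCH
  Bolt: 72 vs 78 - MISMATCH
  Gadget: 80 vs 69 - MISMATCH
  Widget: 139 vs 134 - MISMATCH

Products with inconsistencies: Bolt, Gadget, Nut, Widget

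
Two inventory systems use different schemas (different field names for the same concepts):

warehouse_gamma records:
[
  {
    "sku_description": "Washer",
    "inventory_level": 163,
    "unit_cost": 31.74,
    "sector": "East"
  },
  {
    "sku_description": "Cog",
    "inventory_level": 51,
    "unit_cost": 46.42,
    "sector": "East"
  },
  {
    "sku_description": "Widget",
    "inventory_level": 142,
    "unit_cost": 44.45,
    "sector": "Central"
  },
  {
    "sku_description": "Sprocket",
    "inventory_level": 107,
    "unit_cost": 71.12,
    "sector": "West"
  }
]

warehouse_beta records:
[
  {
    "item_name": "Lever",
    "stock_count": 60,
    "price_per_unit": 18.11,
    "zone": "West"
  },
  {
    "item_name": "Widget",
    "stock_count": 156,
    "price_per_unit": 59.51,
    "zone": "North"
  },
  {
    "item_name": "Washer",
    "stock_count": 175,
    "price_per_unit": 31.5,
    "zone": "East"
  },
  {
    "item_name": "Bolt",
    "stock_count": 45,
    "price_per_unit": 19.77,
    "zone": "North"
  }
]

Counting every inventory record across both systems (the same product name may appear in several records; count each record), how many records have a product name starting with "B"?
1

Schema mapping: "sku_description" (warehouse_gamma) = "item_name" (warehouse_beta) = product name

Records with product name starting with "B" in warehouse_gamma: 0
Records with product name starting with "B" in warehouse_beta: 1

Total: 0 + 1 = 1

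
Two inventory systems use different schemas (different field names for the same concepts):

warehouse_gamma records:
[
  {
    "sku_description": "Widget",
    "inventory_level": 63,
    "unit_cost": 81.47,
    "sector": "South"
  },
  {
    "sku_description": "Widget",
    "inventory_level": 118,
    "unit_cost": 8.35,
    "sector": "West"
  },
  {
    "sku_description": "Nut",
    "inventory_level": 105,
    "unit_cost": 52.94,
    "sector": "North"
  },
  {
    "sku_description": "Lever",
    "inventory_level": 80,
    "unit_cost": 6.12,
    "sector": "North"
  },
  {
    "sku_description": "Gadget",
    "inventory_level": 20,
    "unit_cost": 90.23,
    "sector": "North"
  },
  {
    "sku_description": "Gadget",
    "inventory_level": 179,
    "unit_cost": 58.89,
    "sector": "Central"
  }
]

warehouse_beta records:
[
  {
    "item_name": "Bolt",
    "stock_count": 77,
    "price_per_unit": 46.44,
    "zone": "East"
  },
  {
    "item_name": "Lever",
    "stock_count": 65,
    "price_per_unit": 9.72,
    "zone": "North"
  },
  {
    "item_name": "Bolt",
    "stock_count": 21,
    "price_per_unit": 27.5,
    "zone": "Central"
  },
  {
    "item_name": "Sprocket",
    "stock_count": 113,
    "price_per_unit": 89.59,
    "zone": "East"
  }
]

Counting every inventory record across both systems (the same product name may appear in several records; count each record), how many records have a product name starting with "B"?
2

Schema mapping: "sku_description" (warehouse_gamma) = "item_name" (warehouse_beta) = product name

Records with product name starting with "B" in warehouse_gamma: 0
Records with product name starting with "B" in warehouse_beta: 2

Total: 0 + 2 = 2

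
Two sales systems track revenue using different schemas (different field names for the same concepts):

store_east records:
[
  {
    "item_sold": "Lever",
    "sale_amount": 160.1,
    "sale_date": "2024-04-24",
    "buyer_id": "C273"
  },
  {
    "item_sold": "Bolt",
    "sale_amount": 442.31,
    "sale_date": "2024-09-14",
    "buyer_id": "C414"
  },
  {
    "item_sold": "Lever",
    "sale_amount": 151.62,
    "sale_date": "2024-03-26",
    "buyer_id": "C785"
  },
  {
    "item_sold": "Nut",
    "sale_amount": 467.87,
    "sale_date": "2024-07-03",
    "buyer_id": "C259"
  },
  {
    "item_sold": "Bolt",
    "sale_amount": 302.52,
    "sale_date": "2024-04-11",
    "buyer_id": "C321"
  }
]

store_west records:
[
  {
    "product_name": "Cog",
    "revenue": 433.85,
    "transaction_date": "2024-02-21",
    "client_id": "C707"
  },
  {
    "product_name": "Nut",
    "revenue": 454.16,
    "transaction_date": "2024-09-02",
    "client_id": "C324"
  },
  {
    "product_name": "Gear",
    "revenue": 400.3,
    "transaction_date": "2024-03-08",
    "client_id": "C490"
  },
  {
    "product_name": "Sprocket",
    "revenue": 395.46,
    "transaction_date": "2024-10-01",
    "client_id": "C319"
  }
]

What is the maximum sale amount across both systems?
467.87

Reconcile: "sale_amount" (store_east) = "revenue" (store_west) = sale amount

Maximum in store_east: 467.87
Maximum in store_west: 454.16

Overall maximum: max(467.87, 454.16) = 467.87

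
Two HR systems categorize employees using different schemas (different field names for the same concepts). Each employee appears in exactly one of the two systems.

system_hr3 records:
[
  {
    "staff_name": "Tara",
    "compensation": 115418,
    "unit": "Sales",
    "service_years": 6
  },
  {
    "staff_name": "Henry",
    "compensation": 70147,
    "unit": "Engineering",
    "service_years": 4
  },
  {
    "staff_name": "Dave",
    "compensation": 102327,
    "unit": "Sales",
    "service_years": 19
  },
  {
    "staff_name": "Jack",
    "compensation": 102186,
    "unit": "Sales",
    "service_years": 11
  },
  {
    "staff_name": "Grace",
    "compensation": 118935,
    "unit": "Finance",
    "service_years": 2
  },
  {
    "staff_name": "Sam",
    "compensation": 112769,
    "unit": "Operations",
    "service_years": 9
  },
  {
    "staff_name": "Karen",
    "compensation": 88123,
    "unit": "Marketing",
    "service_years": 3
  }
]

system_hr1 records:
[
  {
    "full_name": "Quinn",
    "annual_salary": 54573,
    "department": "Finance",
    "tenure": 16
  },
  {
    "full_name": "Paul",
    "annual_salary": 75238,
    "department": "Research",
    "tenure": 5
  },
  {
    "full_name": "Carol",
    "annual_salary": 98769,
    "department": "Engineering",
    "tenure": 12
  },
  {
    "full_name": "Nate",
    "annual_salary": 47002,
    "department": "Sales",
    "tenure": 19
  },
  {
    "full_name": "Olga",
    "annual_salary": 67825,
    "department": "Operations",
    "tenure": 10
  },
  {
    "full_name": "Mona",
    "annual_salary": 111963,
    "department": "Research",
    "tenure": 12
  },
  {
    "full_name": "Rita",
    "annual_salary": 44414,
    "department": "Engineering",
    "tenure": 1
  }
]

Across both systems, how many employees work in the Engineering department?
3

Schema mapping: "unit" (system_hr3) = "department" (system_hr1) = department

Engineering employees in system_hr3: 1
Engineering employees in system_hr1: 2

Total in Engineering: 1 + 2 = 3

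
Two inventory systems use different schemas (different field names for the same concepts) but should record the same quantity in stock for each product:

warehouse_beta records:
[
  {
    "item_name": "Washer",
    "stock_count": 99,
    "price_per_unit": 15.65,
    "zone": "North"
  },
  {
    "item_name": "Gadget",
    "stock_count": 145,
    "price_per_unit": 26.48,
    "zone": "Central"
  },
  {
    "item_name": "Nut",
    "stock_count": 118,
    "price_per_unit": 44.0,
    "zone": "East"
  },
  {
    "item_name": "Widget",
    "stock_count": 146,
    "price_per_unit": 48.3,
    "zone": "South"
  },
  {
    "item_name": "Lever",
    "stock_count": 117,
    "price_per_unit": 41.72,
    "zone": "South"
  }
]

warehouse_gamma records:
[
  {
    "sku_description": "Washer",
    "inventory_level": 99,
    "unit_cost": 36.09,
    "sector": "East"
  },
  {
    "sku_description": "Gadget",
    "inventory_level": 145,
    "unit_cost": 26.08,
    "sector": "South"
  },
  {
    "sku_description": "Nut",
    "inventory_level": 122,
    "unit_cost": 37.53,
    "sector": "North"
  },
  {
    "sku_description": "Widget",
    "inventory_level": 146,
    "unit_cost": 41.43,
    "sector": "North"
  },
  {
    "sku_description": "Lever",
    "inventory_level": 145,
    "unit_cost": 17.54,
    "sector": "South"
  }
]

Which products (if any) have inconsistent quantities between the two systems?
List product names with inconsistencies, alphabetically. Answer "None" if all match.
Lever, Nut

Schema mappings:
- "item_name" (warehouse_beta) = "sku_description" (warehouse_gamma) = product name
- "stock_count" (warehouse_beta) = "inventory_level" (warehouse_gamma) = quantity

Comparison:
  Washer: 99 vs 99 - MATCH
  Gadget: 145 vs 145 - MATCH
  Nut: 118 vs 122 - MISMATCH
  Widget: 146 vs 146 - MATCH
  Lever: 117 vs 145 - MISMATCH

Products with inconsistencies: Lever, Nut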